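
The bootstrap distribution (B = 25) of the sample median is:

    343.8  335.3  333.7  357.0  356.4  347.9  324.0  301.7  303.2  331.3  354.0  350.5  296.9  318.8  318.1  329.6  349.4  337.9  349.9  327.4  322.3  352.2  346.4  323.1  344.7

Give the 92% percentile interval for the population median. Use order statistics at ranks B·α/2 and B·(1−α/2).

(296.9, 356.4)

Sorted replicates: 296.9, 301.7, 303.2, 318.1, 318.8, 322.3, 323.1, 324.0, 327.4, 329.6, 331.3, 333.7, 335.3, 337.9, 343.8, 344.7, 346.4, 347.9, 349.4, 349.9, 350.5, 352.2, 354.0, 356.4, 357.0
α = 0.08; lower rank = 25 × 0.040 = 1; upper rank = 25 × 0.960 = 24.
The 1st smallest replicate is 296.9; the 24th is 356.4.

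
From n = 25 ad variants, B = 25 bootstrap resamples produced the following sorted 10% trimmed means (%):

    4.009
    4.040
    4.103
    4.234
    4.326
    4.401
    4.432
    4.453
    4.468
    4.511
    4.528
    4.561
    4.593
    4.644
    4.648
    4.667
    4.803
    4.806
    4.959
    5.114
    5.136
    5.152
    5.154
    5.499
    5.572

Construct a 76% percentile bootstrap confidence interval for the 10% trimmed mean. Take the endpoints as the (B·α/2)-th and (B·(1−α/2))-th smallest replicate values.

α = 0.24; lower rank = 25 × 0.120 = 3; upper rank = 25 × 0.880 = 22.
The 3rd smallest replicate is 4.103; the 22nd is 5.152.

(4.103, 5.152)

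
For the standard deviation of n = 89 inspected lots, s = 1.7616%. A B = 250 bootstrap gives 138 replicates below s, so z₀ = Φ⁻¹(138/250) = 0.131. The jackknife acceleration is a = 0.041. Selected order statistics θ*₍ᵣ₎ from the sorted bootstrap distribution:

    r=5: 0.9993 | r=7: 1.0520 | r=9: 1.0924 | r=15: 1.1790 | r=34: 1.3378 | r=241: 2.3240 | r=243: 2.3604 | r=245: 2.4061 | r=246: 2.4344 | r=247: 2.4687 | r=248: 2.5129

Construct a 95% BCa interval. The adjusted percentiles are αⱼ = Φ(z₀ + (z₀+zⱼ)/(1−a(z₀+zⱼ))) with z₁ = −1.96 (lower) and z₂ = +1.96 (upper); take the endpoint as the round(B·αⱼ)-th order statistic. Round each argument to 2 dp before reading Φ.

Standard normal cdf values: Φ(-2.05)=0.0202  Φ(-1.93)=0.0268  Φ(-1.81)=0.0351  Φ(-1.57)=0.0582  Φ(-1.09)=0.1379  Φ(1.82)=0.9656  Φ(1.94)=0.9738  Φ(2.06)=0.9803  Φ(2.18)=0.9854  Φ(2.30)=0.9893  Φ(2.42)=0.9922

Lower: z₀ + z₁ = 0.131 + (-1.960) = -1.829; 1 − a(z₀+z₁) = 1 − (0.041)(-1.829) = 1.0750; argument = 0.131 + (-1.829)/1.0750 = -1.5704 → -1.57.
α₁ = Φ(-1.57) = 0.0582; rank = round(250 × 0.0582) = 15; θ*₍15₎ = 1.1790.
Upper: z₀ + z₂ = 2.091; 1 − a(z₀+z₂) = 0.9143; argument = 2.4181 → 2.42; α₂ = 0.9922; rank = 248; θ*₍248₎ = 2.5129.

(1.1790, 2.5129)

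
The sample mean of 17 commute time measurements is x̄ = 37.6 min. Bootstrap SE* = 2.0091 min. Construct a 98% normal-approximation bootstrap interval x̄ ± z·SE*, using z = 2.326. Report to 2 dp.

(32.93, 42.27)

Margin = 2.326 × 2.0091 = 4.673
Interval: 37.6 ± 4.673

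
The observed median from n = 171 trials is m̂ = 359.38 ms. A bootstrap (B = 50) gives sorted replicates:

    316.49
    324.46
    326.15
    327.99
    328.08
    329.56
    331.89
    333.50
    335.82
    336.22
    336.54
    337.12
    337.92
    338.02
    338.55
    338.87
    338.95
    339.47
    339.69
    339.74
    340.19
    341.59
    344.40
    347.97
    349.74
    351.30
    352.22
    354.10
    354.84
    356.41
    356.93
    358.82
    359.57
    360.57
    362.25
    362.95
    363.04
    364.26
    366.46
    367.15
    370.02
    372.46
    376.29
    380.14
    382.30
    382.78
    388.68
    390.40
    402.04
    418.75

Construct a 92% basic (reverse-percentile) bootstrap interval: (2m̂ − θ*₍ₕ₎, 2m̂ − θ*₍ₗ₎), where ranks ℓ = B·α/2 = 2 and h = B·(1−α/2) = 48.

Percentile endpoints at ranks 2 and 48: θ*₍2₎ = 324.46, θ*₍48₎ = 390.40.
Basic interval reflects these around m̂:
  lower = 2 × 359.38 − 390.40 = 328.36
  upper = 2 × 359.38 − 324.46 = 394.30

(328.36, 394.30)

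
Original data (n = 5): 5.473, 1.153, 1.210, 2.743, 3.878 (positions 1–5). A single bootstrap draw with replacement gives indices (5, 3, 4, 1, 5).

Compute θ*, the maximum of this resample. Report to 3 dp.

θ* = 5.473

Resample values: 3.878, 1.210, 2.743, 5.473, 3.878.
Maximum = 5.473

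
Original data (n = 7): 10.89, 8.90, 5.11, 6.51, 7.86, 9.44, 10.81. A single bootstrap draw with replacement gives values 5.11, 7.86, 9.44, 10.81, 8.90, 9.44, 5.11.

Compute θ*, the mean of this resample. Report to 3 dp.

Mean = (5.11 + 7.86 + 9.44 + 10.81 + 8.90 + 9.44 + 5.11) / 7 = 56.670 / 7 = 8.096

θ* = 8.096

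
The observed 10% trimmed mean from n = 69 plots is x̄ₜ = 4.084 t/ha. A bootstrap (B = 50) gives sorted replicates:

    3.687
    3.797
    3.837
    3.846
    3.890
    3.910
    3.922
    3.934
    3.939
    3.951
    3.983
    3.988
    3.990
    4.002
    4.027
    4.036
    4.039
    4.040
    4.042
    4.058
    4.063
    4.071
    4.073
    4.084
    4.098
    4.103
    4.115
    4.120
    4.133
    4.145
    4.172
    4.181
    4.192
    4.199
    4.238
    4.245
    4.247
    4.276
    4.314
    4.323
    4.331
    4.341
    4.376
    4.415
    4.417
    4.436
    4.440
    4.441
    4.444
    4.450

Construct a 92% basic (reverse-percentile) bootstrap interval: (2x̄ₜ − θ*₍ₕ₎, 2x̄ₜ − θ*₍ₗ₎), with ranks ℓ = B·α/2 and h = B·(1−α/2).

Percentile endpoints at ranks 2 and 48: θ*₍2₎ = 3.797, θ*₍48₎ = 4.441.
Basic interval reflects these around x̄ₜ:
  lower = 2 × 4.084 − 4.441 = 3.727
  upper = 2 × 4.084 − 3.797 = 4.371

(3.727, 4.371)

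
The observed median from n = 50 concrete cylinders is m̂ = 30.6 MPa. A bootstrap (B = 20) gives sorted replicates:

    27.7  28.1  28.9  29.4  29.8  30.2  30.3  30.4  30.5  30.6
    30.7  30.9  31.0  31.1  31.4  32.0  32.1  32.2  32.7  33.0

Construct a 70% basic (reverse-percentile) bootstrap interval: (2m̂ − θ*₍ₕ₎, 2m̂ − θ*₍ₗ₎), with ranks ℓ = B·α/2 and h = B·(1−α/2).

(29.1, 32.3)

Percentile endpoints at ranks 3 and 17: θ*₍3₎ = 28.9, θ*₍17₎ = 32.1.
Basic interval reflects these around m̂:
  lower = 2 × 30.6 − 32.1 = 29.1
  upper = 2 × 30.6 − 28.9 = 32.3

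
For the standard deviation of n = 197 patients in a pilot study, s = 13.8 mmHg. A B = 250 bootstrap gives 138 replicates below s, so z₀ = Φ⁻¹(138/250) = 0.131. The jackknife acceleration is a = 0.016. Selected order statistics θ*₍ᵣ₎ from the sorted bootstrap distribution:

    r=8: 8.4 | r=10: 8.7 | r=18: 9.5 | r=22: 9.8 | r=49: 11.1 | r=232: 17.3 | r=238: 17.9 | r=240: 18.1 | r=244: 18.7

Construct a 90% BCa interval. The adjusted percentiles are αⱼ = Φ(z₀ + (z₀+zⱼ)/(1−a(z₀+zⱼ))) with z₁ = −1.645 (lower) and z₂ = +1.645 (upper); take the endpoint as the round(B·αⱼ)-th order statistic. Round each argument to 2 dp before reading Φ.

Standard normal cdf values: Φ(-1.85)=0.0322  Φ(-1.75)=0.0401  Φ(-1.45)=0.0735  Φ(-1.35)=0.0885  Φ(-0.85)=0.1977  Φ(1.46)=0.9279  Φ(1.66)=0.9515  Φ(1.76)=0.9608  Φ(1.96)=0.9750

Lower: z₀ + z₁ = 0.131 + (-1.645) = -1.514; 1 − a(z₀+z₁) = 1 − (0.016)(-1.514) = 1.0242; argument = 0.131 + (-1.514)/1.0242 = -1.3472 → -1.35.
α₁ = Φ(-1.35) = 0.0885; rank = round(250 × 0.0885) = 22; θ*₍22₎ = 9.8.
Upper: z₀ + z₂ = 1.776; 1 − a(z₀+z₂) = 0.9716; argument = 1.9589 → 1.96; α₂ = 0.9750; rank = 244; θ*₍244₎ = 18.7.

(9.8, 18.7)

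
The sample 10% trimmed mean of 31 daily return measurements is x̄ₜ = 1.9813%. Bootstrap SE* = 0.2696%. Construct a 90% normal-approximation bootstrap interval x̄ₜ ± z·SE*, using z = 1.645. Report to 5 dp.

(1.53781, 2.42479)

Margin = 1.645 × 0.2696 = 0.443492
Interval: 1.9813 ± 0.443492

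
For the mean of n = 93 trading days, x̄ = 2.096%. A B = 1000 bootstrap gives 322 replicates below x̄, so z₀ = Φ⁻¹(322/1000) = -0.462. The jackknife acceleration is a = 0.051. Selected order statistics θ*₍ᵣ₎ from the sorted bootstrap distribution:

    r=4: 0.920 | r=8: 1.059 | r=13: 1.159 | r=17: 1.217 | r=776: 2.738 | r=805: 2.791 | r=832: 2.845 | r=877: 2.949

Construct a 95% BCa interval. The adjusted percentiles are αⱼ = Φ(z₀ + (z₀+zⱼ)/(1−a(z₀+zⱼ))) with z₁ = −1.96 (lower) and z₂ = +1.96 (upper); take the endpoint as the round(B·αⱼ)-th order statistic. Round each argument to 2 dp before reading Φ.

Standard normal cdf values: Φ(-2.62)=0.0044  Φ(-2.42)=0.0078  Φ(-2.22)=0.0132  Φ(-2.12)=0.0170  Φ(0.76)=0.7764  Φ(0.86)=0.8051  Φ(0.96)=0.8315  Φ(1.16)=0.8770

Lower: z₀ + z₁ = -0.462 + (-1.960) = -2.422; 1 − a(z₀+z₁) = 1 − (0.051)(-2.422) = 1.1235; argument = -0.462 + (-2.422)/1.1235 = -2.6177 → -2.62.
α₁ = Φ(-2.62) = 0.0044; rank = round(1000 × 0.0044) = 4; θ*₍4₎ = 0.920.
Upper: z₀ + z₂ = 1.498; 1 − a(z₀+z₂) = 0.9236; argument = 1.1599 → 1.16; α₂ = 0.8770; rank = 877; θ*₍877₎ = 2.949.

(0.920, 2.949)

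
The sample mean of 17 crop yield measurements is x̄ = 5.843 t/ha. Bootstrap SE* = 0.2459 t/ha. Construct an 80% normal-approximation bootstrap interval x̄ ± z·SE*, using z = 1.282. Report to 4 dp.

(5.5278, 6.1582)

Margin = 1.282 × 0.2459 = 0.31524
Interval: 5.843 ± 0.31524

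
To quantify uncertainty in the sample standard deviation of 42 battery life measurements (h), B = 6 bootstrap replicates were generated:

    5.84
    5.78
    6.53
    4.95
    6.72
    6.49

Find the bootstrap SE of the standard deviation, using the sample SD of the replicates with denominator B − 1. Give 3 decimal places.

Bootstrap SE is the standard deviation of the 6 replicate standard deviations.
Mean of replicates: (5.84 + 5.78 + 6.53 + 4.95 + 6.72 + 6.49) / 6 = 36.3100 / 6 = 6.0517
Sum of squared deviations: (−0.2117)² + (−0.2717)² + (+0.4783)² + (−1.1017)² + (+0.6683)² + (+0.4383)² = 2.1999
Variance = 2.1999 / 5 = 0.4400
SE* = √0.4400

SE* = 0.663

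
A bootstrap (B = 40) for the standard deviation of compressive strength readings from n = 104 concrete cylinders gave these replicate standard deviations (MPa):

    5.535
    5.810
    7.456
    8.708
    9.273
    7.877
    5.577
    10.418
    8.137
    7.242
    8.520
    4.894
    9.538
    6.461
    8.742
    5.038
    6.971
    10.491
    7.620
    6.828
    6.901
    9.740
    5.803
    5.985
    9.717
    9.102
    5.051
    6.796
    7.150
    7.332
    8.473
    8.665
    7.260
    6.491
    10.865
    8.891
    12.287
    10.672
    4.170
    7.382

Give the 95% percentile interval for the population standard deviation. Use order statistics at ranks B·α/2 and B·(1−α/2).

(4.170, 10.865)

Sorted replicates: 4.170, 4.894, 5.038, 5.051, 5.535, 5.577, 5.803, 5.810, 5.985, 6.461, 6.491, 6.796, 6.828, 6.901, 6.971, 7.150, 7.242, 7.260, 7.332, 7.382, 7.456, 7.620, 7.877, 8.137, 8.473, 8.520, 8.665, 8.708, 8.742, 8.891, 9.102, 9.273, 9.538, 9.717, 9.740, 10.418, 10.491, 10.672, 10.865, 12.287
α = 0.05; lower rank = 40 × 0.025 = 1; upper rank = 40 × 0.975 = 39.
The 1st smallest replicate is 4.170; the 39th is 10.865.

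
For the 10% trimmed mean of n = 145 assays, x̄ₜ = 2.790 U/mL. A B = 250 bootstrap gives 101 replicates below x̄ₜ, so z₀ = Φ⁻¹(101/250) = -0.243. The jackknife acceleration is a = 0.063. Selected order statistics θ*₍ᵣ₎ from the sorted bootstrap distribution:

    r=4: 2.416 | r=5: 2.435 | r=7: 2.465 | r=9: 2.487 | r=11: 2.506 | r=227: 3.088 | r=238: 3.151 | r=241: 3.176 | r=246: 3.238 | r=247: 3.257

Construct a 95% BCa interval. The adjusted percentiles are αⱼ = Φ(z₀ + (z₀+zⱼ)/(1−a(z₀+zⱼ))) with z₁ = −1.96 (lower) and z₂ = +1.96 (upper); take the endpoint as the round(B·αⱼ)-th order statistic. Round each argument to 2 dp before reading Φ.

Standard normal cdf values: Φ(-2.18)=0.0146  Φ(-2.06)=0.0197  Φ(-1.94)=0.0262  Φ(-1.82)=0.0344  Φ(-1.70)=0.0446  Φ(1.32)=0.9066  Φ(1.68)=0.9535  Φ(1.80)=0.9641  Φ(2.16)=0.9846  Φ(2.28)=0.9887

Lower: z₀ + z₁ = -0.243 + (-1.960) = -2.203; 1 − a(z₀+z₁) = 1 − (0.063)(-2.203) = 1.1388; argument = -0.243 + (-2.203)/1.1388 = -2.1775 → -2.18.
α₁ = Φ(-2.18) = 0.0146; rank = round(250 × 0.0146) = 4; θ*₍4₎ = 2.416.
Upper: z₀ + z₂ = 1.717; 1 − a(z₀+z₂) = 0.8918; argument = 1.6823 → 1.68; α₂ = 0.9535; rank = 238; θ*₍238₎ = 3.151.

(2.416, 3.151)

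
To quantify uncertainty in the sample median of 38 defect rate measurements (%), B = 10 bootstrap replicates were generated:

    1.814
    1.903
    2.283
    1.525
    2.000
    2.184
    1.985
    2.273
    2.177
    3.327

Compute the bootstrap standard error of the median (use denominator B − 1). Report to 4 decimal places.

SE* = 0.4754

Bootstrap SE is the standard deviation of the 10 replicate medians.
Mean of replicates: (1.814 + 1.903 + 2.283 + 1.525 + 2.000 + 2.184 + 1.985 + 2.273 + 2.177 + 3.327) / 10 = 21.47100 / 10 = 2.14710
Sum of squared deviations: (−0.33310)² + (−0.24410)² + (+0.13590)² + (−0.62210)² + (−0.14710)² + (+0.03690)² + (−0.16210)² + (+0.12590)² + (+0.02990)² + (+1.17990)² = 2.03420
Variance = 2.03420 / 9 = 0.22602
SE* = √0.22602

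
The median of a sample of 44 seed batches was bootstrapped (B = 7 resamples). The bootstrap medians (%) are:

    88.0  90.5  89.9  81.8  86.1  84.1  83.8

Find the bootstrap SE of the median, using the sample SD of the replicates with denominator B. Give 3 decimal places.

SE* = 3.044

Bootstrap SE is the standard deviation of the 7 replicate medians.
Mean of replicates: (88.0 + 90.5 + 89.9 + 81.8 + 86.1 + 84.1 + 83.8) / 7 = 604.2000 / 7 = 86.3143
Sum of squared deviations: (+1.6857)² + (+4.1857)² + (+3.5857)² + (−4.5143)² + (−0.2143)² + (−2.2143)² + (−2.5143)² = 64.8686
Variance = 64.8686 / 7 = 9.2669
SE* = √9.2669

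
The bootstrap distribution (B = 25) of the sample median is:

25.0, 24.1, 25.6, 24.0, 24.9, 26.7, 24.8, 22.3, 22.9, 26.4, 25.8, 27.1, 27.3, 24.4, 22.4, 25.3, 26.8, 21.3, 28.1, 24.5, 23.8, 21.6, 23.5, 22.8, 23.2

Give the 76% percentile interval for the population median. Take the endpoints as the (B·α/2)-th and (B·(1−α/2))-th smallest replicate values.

(22.3, 26.8)

Sorted replicates: 21.3, 21.6, 22.3, 22.4, 22.8, 22.9, 23.2, 23.5, 23.8, 24.0, 24.1, 24.4, 24.5, 24.8, 24.9, 25.0, 25.3, 25.6, 25.8, 26.4, 26.7, 26.8, 27.1, 27.3, 28.1
α = 0.24; lower rank = 25 × 0.120 = 3; upper rank = 25 × 0.880 = 22.
The 3rd smallest replicate is 22.3; the 22nd is 26.8.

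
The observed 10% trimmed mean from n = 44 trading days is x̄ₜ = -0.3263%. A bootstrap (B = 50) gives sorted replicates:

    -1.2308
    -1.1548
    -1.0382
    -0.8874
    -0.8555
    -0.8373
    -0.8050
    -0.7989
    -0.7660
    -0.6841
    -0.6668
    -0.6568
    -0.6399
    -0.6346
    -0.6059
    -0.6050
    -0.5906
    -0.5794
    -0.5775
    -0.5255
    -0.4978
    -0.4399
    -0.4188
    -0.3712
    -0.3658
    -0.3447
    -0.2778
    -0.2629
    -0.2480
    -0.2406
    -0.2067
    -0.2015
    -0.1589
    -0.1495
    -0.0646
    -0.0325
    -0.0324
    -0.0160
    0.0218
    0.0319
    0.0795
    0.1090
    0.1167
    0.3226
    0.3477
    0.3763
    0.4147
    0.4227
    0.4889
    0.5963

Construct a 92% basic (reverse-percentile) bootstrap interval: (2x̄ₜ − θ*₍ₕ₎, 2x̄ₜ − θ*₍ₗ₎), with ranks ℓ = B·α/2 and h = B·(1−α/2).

(-1.0753, 0.5022)

Percentile endpoints at ranks 2 and 48: θ*₍2₎ = -1.1548, θ*₍48₎ = 0.4227.
Basic interval reflects these around x̄ₜ:
  lower = 2 × -0.3263 − 0.4227 = -1.0753
  upper = 2 × -0.3263 − -1.1548 = 0.5022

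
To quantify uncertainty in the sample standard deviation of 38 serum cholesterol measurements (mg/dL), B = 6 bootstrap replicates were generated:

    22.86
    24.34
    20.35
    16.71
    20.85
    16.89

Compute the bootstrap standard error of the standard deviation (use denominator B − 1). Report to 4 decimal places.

Bootstrap SE is the standard deviation of the 6 replicate standard deviations.
Mean of replicates: (22.86 + 24.34 + 20.35 + 16.71 + 20.85 + 16.89) / 6 = 122.00000 / 6 = 20.33333
Sum of squared deviations: (+2.52667)² + (+4.00667)² + (+0.01667)² + (−3.62333)² + (+0.51667)² + (−3.44333)² = 47.68973
Variance = 47.68973 / 5 = 9.53795
SE* = √9.53795

SE* = 3.0884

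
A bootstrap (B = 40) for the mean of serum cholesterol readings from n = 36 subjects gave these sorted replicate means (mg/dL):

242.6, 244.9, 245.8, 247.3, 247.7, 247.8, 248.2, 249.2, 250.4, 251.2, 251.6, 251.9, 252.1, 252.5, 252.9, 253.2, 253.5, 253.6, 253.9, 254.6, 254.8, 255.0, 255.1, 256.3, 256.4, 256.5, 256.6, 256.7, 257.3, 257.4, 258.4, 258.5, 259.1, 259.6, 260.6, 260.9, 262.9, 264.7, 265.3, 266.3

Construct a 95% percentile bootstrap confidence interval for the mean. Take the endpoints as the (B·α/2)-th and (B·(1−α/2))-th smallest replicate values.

α = 0.05; lower rank = 40 × 0.025 = 1; upper rank = 40 × 0.975 = 39.
The 1st smallest replicate is 242.6; the 39th is 265.3.

(242.6, 265.3)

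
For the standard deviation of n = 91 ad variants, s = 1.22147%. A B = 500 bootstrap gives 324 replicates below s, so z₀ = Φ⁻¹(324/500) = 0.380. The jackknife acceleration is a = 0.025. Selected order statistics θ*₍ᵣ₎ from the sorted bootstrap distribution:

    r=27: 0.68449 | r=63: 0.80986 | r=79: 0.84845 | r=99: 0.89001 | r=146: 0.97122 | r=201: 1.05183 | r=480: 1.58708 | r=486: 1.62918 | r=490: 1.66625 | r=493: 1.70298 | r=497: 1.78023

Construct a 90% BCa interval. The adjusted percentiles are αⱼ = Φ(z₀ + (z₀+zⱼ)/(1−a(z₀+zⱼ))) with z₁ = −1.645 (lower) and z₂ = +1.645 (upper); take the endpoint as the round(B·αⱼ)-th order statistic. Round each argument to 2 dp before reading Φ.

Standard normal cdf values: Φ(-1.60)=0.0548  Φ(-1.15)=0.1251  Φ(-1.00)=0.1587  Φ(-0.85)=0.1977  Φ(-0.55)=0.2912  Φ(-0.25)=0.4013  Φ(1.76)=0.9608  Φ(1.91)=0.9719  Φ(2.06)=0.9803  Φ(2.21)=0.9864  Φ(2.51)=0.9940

(0.89001, 1.78023)

Lower: z₀ + z₁ = 0.380 + (-1.645) = -1.265; 1 − a(z₀+z₁) = 1 − (0.025)(-1.265) = 1.0316; argument = 0.380 + (-1.265)/1.0316 = -0.8462 → -0.85.
α₁ = Φ(-0.85) = 0.1977; rank = round(500 × 0.1977) = 99; θ*₍99₎ = 0.89001.
Upper: z₀ + z₂ = 2.025; 1 − a(z₀+z₂) = 0.9494; argument = 2.5130 → 2.51; α₂ = 0.9940; rank = 497; θ*₍497₎ = 1.78023.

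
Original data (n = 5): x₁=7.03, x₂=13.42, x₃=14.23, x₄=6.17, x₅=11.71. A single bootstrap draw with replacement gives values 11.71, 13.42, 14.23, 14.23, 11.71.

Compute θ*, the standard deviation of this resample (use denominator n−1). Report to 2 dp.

θ* = 1.28

Mean = 13.0600; sum of squared deviations = 6.5124
s² = 6.5124 / 4 = 1.6281
s = √1.6281 = 1.28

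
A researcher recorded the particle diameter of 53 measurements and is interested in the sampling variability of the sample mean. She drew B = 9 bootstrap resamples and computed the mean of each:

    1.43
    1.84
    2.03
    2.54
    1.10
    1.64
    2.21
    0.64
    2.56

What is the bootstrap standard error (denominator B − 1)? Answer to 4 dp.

Bootstrap SE is the standard deviation of the 9 replicate means.
Mean of replicates: (1.43 + 1.84 + 2.03 + 2.54 + 1.10 + 1.64 + 2.21 + 0.64 + 2.56) / 9 = 15.99000 / 9 = 1.77667
Sum of squared deviations: (−0.34667)² + (+0.06333)² + (+0.25333)² + (+0.76333)² + (−0.67667)² + (−0.13667)² + (+0.43333)² + (−1.13667)² + (+0.78333)² = 3.34100
Variance = 3.34100 / 8 = 0.41763
SE* = √0.41763

SE* = 0.6462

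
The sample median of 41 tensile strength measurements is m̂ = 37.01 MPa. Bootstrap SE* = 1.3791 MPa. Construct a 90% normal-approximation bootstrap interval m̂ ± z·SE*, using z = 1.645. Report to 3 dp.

(34.741, 39.279)

Margin = 1.645 × 1.3791 = 2.2686
Interval: 37.01 ± 2.2686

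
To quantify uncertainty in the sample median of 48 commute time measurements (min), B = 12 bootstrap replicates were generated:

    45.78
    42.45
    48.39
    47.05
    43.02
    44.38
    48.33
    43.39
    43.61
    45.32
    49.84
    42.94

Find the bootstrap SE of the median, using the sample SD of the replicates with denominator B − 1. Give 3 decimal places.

Bootstrap SE is the standard deviation of the 12 replicate medians.
Mean of replicates: (45.78 + 42.45 + 48.39 + 47.05 + 43.02 + 44.38 + 48.33 + 43.39 + 43.61 + 45.32 + 49.84 + 42.94) / 12 = 544.5000 / 12 = 45.3750
Sum of squared deviations: (+0.4050)² + (−2.9250)² + (+3.0150)² + (+1.6750)² + (−2.3550)² + (−0.9950)² + (+2.9550)² + (−1.9850)² + (−1.7650)² + (−0.0550)² + (+4.4650)² + (−2.4350)² = 68.8075
Variance = 68.8075 / 11 = 6.2552
SE* = √6.2552

SE* = 2.501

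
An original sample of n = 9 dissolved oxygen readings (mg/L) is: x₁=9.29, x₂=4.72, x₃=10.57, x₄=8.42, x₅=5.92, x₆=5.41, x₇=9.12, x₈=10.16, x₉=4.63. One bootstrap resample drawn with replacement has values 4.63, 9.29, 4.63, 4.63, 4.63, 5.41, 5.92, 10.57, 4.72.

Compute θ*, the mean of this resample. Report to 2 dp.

θ* = 6.05

Mean = (4.63 + 9.29 + 4.63 + 4.63 + 4.63 + 5.41 + 5.92 + 10.57 + 4.72) / 9 = 54.430 / 9 = 6.05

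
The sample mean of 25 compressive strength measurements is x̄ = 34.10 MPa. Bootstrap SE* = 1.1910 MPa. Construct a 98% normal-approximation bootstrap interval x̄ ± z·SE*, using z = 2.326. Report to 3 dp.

Margin = 2.326 × 1.1910 = 2.7703
Interval: 34.10 ± 2.7703

(31.330, 36.870)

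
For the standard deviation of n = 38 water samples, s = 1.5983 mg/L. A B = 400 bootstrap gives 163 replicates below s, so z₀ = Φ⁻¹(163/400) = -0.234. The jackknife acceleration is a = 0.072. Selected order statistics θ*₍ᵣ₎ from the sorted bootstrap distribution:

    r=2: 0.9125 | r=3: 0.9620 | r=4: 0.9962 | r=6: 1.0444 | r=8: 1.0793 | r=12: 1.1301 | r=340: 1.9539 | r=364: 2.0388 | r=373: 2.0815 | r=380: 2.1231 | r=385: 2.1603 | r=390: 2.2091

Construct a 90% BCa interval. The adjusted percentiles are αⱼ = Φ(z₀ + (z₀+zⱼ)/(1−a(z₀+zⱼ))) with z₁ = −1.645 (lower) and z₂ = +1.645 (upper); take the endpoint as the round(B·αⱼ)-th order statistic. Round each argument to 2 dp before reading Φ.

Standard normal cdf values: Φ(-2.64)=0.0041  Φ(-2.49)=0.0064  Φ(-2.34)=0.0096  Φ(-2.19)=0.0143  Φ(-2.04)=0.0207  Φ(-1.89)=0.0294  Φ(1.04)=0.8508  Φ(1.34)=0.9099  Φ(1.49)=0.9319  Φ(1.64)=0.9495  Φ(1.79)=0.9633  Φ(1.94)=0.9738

(1.1301, 2.0388)

Lower: z₀ + z₁ = -0.234 + (-1.645) = -1.879; 1 − a(z₀+z₁) = 1 − (0.072)(-1.879) = 1.1353; argument = -0.234 + (-1.879)/1.1353 = -1.8891 → -1.89.
α₁ = Φ(-1.89) = 0.0294; rank = round(400 × 0.0294) = 12; θ*₍12₎ = 1.1301.
Upper: z₀ + z₂ = 1.411; 1 − a(z₀+z₂) = 0.8984; argument = 1.3366 → 1.34; α₂ = 0.9099; rank = 364; θ*₍364₎ = 2.0388.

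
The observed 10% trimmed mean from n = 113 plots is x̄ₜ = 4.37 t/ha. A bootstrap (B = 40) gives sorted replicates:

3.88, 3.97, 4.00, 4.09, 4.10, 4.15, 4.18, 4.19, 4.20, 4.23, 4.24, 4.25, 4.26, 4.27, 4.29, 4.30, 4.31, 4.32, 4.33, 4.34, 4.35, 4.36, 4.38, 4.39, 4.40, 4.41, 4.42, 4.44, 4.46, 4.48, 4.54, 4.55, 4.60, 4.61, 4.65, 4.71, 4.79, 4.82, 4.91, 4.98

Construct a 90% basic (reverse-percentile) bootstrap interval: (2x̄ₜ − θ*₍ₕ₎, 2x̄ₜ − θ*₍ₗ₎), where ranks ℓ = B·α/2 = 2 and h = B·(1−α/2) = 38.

(3.92, 4.77)

Percentile endpoints at ranks 2 and 38: θ*₍2₎ = 3.97, θ*₍38₎ = 4.82.
Basic interval reflects these around x̄ₜ:
  lower = 2 × 4.37 − 4.82 = 3.92
  upper = 2 × 4.37 − 3.97 = 4.77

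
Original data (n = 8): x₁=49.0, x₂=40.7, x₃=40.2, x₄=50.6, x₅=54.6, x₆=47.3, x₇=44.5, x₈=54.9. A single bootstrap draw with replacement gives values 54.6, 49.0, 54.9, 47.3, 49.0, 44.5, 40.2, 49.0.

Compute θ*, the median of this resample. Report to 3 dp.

θ* = 49.000

Sorted: 40.2, 44.5, 47.3, 49.0, 49.0, 49.0, 54.6, 54.9
Median = average of the two middle values = 49.000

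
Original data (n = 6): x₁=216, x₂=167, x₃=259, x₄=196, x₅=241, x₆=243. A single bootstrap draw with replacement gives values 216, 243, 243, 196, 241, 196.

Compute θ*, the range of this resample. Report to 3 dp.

Range = 243 − 196 = 47.000

θ* = 47.000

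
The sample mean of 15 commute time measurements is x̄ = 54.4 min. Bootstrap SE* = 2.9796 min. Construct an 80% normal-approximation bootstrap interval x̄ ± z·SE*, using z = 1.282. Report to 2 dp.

(50.58, 58.22)

Margin = 1.282 × 2.9796 = 3.820
Interval: 54.4 ± 3.820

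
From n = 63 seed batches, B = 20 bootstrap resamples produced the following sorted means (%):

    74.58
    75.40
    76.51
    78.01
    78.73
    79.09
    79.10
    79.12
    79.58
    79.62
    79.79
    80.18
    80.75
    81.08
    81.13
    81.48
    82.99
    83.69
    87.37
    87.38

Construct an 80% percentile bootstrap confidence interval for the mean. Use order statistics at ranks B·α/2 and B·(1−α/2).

(75.40, 83.69)

α = 0.20; lower rank = 20 × 0.100 = 2; upper rank = 20 × 0.900 = 18.
The 2nd smallest replicate is 75.40; the 18th is 83.69.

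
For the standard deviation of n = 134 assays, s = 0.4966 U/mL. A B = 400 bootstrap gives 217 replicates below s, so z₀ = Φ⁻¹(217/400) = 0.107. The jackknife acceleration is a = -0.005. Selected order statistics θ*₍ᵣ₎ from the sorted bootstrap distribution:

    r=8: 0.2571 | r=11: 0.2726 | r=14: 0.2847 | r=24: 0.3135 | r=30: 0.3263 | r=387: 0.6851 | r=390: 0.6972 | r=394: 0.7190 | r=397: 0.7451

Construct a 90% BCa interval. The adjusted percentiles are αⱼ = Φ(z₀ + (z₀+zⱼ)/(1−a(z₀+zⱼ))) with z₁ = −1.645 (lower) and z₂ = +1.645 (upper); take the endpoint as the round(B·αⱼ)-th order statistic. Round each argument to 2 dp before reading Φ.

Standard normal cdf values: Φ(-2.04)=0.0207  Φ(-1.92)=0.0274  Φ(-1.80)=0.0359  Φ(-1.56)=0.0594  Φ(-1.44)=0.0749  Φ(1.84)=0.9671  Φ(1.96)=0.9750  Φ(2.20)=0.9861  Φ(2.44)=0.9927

(0.3263, 0.6851)

Lower: z₀ + z₁ = 0.107 + (-1.645) = -1.538; 1 − a(z₀+z₁) = 1 − (-0.005)(-1.538) = 0.9923; argument = 0.107 + (-1.538)/0.9923 = -1.4429 → -1.44.
α₁ = Φ(-1.44) = 0.0749; rank = round(400 × 0.0749) = 30; θ*₍30₎ = 0.3263.
Upper: z₀ + z₂ = 1.752; 1 − a(z₀+z₂) = 1.0088; argument = 1.8438 → 1.84; α₂ = 0.9671; rank = 387; θ*₍387₎ = 0.6851.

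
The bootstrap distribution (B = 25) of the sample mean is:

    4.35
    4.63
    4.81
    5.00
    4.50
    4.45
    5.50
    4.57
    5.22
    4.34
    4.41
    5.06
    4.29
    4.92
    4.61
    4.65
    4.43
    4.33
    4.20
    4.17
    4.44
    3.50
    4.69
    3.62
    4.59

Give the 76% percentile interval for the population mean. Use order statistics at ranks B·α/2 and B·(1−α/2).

Sorted replicates: 3.50, 3.62, 4.17, 4.20, 4.29, 4.33, 4.34, 4.35, 4.41, 4.43, 4.44, 4.45, 4.50, 4.57, 4.59, 4.61, 4.63, 4.65, 4.69, 4.81, 4.92, 5.00, 5.06, 5.22, 5.50
α = 0.24; lower rank = 25 × 0.120 = 3; upper rank = 25 × 0.880 = 22.
The 3rd smallest replicate is 4.17; the 22nd is 5.00.

(4.17, 5.00)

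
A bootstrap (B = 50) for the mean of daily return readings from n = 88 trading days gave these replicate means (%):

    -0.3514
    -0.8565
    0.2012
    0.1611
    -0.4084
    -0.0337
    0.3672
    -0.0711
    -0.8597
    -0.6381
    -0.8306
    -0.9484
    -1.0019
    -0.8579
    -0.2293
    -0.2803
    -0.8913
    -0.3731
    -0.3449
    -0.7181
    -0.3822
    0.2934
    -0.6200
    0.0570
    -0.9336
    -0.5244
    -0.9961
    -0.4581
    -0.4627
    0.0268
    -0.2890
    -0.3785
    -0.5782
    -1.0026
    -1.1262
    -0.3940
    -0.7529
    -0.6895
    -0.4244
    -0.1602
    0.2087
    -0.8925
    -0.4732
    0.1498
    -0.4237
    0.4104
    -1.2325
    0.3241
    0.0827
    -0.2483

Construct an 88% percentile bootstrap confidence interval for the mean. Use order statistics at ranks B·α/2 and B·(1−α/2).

Sorted replicates: -1.2325, -1.1262, -1.0026, -1.0019, -0.9961, -0.9484, -0.9336, -0.8925, -0.8913, -0.8597, -0.8579, -0.8565, -0.8306, -0.7529, -0.7181, -0.6895, -0.6381, -0.6200, -0.5782, -0.5244, -0.4732, -0.4627, -0.4581, -0.4244, -0.4237, -0.4084, -0.3940, -0.3822, -0.3785, -0.3731, -0.3514, -0.3449, -0.2890, -0.2803, -0.2483, -0.2293, -0.1602, -0.0711, -0.0337, 0.0268, 0.0570, 0.0827, 0.1498, 0.1611, 0.2012, 0.2087, 0.2934, 0.3241, 0.3672, 0.4104
α = 0.12; lower rank = 50 × 0.060 = 3; upper rank = 50 × 0.940 = 47.
The 3rd smallest replicate is -1.0026; the 47th is 0.2934.

(-1.0026, 0.2934)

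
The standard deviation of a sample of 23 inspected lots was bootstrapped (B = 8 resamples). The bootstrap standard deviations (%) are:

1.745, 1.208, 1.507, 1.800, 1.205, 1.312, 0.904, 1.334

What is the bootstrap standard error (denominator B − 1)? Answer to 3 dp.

SE* = 0.297

Bootstrap SE is the standard deviation of the 8 replicate standard deviations.
Mean of replicates: (1.745 + 1.208 + 1.507 + 1.800 + 1.205 + 1.312 + 0.904 + 1.334) / 8 = 11.0150 / 8 = 1.3769
Sum of squared deviations: (+0.3681)² + (−0.1689)² + (+0.1301)² + (+0.4231)² + (−0.1719)² + (−0.0649)² + (−0.4729)² + (−0.0429)² = 0.6192
Variance = 0.6192 / 7 = 0.0885
SE* = √0.0885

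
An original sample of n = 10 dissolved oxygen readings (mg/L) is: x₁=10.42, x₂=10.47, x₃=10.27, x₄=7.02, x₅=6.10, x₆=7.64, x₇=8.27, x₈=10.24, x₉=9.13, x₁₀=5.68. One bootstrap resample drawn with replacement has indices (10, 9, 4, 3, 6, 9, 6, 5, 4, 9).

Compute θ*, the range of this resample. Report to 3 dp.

θ* = 4.590

Resample values: 5.68, 9.13, 7.02, 10.27, 7.64, 9.13, 7.64, 6.10, 7.02, 9.13.
Range = 10.27 − 5.68 = 4.590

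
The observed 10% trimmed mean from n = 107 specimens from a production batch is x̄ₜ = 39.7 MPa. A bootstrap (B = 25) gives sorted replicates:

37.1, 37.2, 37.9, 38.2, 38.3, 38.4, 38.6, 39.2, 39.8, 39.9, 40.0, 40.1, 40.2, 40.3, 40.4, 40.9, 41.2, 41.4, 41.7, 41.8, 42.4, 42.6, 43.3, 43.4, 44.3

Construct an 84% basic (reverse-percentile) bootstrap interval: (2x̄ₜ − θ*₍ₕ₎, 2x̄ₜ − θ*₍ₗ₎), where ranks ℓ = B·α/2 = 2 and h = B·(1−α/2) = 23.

Percentile endpoints at ranks 2 and 23: θ*₍2₎ = 37.2, θ*₍23₎ = 43.3.
Basic interval reflects these around x̄ₜ:
  lower = 2 × 39.7 − 43.3 = 36.1
  upper = 2 × 39.7 − 37.2 = 42.2

(36.1, 42.2)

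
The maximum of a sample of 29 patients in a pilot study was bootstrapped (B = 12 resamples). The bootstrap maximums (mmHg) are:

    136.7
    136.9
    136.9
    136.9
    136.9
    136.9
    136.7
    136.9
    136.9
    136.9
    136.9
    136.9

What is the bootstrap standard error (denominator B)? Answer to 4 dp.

Bootstrap SE is the standard deviation of the 12 replicate maximums.
Mean of replicates: (136.7 + 136.9 + 136.9 + 136.9 + 136.9 + 136.9 + 136.7 + 136.9 + 136.9 + 136.9 + 136.9 + 136.9) / 12 = 1642.400000 / 12 = 136.866667
Sum of squared deviations: (−0.166667)² + (+0.033333)² + (+0.033333)² + (+0.033333)² + (+0.033333)² + (+0.033333)² + (−0.166667)² + (+0.033333)² + (+0.033333)² + (+0.033333)² + (+0.033333)² + (+0.033333)² = 0.066667
Variance = 0.066667 / 12 = 0.005556
SE* = √0.005556

SE* = 0.0745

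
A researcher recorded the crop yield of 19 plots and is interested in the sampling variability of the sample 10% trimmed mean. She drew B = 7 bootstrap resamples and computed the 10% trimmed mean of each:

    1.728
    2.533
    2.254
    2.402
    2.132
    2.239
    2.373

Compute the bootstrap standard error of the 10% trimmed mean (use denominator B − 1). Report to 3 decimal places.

SE* = 0.259

Bootstrap SE is the standard deviation of the 7 replicate 10% trimmed means.
Mean of replicates: (1.728 + 2.533 + 2.254 + 2.402 + 2.132 + 2.239 + 2.373) / 7 = 15.6610 / 7 = 2.2373
Sum of squared deviations: (−0.5093)² + (+0.2957)² + (+0.0167)² + (+0.1647)² + (−0.1053)² + (+0.0017)² + (+0.1357)² = 0.4037
Variance = 0.4037 / 6 = 0.0673
SE* = √0.0673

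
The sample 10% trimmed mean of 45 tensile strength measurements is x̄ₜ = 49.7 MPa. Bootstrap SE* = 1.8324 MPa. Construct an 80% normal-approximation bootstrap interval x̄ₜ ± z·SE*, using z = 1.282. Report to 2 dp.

(47.35, 52.05)

Margin = 1.282 × 1.8324 = 2.349
Interval: 49.7 ± 2.349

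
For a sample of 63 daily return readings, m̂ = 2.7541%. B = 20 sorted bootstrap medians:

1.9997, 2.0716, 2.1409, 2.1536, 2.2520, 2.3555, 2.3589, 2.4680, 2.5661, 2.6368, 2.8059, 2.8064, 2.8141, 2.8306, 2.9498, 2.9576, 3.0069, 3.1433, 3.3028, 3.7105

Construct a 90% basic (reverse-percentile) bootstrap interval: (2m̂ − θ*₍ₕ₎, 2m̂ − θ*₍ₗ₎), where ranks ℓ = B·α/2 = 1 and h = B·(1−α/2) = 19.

(2.2054, 3.5085)

Percentile endpoints at ranks 1 and 19: θ*₍1₎ = 1.9997, θ*₍19₎ = 3.3028.
Basic interval reflects these around m̂:
  lower = 2 × 2.7541 − 3.3028 = 2.2054
  upper = 2 × 2.7541 − 1.9997 = 3.5085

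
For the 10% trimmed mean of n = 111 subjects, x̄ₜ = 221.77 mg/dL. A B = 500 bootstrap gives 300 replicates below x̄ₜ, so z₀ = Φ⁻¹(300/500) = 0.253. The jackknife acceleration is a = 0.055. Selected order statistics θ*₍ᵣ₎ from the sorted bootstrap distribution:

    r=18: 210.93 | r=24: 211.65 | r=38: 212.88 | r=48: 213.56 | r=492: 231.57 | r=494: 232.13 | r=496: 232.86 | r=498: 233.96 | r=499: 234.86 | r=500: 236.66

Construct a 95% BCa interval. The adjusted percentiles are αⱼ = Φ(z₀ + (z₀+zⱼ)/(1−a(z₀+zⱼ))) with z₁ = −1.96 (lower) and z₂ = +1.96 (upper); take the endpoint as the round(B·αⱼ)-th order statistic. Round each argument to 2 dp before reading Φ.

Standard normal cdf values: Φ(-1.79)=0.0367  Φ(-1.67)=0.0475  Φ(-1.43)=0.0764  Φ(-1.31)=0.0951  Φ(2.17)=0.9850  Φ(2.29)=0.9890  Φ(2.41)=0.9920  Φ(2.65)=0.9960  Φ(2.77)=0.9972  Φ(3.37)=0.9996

(213.56, 234.86)

Lower: z₀ + z₁ = 0.253 + (-1.960) = -1.707; 1 − a(z₀+z₁) = 1 − (0.055)(-1.707) = 1.0939; argument = 0.253 + (-1.707)/1.0939 = -1.3075 → -1.31.
α₁ = Φ(-1.31) = 0.0951; rank = round(500 × 0.0951) = 48; θ*₍48₎ = 213.56.
Upper: z₀ + z₂ = 2.213; 1 − a(z₀+z₂) = 0.8783; argument = 2.7727 → 2.77; α₂ = 0.9972; rank = 499; θ*₍499₎ = 234.86.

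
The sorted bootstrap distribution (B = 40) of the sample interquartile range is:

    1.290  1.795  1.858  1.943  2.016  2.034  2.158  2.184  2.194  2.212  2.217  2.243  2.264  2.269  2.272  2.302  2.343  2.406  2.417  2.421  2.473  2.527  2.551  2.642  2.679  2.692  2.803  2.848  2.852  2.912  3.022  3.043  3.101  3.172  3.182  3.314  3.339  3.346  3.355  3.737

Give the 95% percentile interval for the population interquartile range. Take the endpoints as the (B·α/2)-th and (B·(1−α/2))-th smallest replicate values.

α = 0.05; lower rank = 40 × 0.025 = 1; upper rank = 40 × 0.975 = 39.
The 1st smallest replicate is 1.290; the 39th is 3.355.

(1.290, 3.355)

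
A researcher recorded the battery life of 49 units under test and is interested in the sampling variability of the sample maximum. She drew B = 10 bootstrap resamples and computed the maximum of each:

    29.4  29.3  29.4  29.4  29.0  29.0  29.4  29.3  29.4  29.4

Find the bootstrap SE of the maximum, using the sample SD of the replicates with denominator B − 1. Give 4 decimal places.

SE* = 0.1633

Bootstrap SE is the standard deviation of the 10 replicate maximums.
Mean of replicates: (29.4 + 29.3 + 29.4 + 29.4 + 29.0 + 29.0 + 29.4 + 29.3 + 29.4 + 29.4) / 10 = 293.00000 / 10 = 29.30000
Sum of squared deviations: (+0.10000)² + (+0.00000)² + (+0.10000)² + (+0.10000)² + (−0.30000)² + (−0.30000)² + (+0.10000)² + (+0.00000)² + (+0.10000)² + (+0.10000)² = 0.24000
Variance = 0.24000 / 9 = 0.02667
SE* = √0.02667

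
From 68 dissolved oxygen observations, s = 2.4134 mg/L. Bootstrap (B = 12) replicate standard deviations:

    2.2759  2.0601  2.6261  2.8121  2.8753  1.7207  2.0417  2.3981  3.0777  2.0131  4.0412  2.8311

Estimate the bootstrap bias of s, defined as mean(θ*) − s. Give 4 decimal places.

mean(θ*) = (2.2759 + 2.0601 + 2.6261 + 2.8121 + 2.8753 + 1.7207 + 2.0417 + 2.3981 + 3.0777 + 2.0131 + 4.0412 + 2.8311) / 12 = 2.56442
bias = 2.56442 − 2.4134

bias = +0.1510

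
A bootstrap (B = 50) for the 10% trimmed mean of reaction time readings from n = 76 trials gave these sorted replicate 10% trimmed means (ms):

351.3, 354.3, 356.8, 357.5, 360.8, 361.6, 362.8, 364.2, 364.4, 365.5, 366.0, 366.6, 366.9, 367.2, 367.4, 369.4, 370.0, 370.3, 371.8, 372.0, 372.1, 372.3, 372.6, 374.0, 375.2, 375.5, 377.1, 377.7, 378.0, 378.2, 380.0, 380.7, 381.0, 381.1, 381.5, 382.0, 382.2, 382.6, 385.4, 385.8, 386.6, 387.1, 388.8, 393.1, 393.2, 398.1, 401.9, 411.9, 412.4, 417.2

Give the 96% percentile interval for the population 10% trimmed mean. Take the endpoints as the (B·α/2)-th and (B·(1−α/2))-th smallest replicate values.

α = 0.04; lower rank = 50 × 0.020 = 1; upper rank = 50 × 0.980 = 49.
The 1st smallest replicate is 351.3; the 49th is 412.4.

(351.3, 412.4)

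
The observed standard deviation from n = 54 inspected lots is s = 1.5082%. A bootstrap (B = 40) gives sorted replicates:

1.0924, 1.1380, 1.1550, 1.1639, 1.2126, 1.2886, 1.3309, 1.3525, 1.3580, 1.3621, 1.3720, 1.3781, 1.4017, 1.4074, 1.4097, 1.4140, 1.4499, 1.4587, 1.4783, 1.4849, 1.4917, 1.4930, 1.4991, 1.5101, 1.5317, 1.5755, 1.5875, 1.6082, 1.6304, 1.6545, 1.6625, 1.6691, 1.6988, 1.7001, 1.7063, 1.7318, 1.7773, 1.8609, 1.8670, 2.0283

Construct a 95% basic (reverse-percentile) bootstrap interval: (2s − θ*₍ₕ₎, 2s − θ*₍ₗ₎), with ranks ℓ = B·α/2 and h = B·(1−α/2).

Percentile endpoints at ranks 1 and 39: θ*₍1₎ = 1.0924, θ*₍39₎ = 1.8670.
Basic interval reflects these around s:
  lower = 2 × 1.5082 − 1.8670 = 1.1494
  upper = 2 × 1.5082 − 1.0924 = 1.9240

(1.1494, 1.9240)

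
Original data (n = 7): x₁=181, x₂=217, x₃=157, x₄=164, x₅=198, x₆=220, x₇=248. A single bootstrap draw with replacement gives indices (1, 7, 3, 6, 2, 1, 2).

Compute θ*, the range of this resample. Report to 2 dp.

θ* = 91.00

Resample values: 181, 248, 157, 220, 217, 181, 217.
Range = 248 − 157 = 91.00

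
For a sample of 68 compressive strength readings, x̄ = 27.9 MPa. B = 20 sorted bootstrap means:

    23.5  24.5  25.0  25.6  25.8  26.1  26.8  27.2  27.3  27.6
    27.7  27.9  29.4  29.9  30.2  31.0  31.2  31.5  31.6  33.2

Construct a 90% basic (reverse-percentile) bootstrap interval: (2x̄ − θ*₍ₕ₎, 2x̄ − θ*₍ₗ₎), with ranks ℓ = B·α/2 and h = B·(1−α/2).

(24.2, 32.3)

Percentile endpoints at ranks 1 and 19: θ*₍1₎ = 23.5, θ*₍19₎ = 31.6.
Basic interval reflects these around x̄:
  lower = 2 × 27.9 − 31.6 = 24.2
  upper = 2 × 27.9 − 23.5 = 32.3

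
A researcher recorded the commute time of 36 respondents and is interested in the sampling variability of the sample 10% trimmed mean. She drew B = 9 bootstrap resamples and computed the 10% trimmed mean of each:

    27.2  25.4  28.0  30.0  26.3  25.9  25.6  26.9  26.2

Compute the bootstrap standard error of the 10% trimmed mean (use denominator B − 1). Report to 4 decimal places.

SE* = 1.4431

Bootstrap SE is the standard deviation of the 9 replicate 10% trimmed means.
Mean of replicates: (27.2 + 25.4 + 28.0 + 30.0 + 26.3 + 25.9 + 25.6 + 26.9 + 26.2) / 9 = 241.50000 / 9 = 26.83333
Sum of squared deviations: (+0.36667)² + (−1.43333)² + (+1.16667)² + (+3.16667)² + (−0.53333)² + (−0.93333)² + (−1.23333)² + (+0.06667)² + (−0.63333)² = 16.66000
Variance = 16.66000 / 8 = 2.08250
SE* = √2.08250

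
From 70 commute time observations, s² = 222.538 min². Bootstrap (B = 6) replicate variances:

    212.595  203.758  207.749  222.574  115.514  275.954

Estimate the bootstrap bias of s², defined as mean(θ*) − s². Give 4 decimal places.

bias = −16.1807

mean(θ*) = (212.595 + 203.758 + 207.749 + 222.574 + 115.514 + 275.954) / 6 = 206.35733
bias = 206.35733 − 222.538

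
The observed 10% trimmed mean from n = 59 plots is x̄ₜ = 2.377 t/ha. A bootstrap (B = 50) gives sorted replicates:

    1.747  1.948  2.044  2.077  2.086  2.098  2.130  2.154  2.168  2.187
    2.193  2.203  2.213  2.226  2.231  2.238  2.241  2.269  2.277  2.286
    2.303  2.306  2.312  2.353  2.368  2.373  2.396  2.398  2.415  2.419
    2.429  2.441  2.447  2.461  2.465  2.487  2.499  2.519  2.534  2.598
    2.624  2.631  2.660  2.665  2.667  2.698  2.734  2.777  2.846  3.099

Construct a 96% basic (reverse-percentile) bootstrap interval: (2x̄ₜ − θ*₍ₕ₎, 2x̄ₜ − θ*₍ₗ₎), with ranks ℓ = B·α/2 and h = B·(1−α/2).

Percentile endpoints at ranks 1 and 49: θ*₍1₎ = 1.747, θ*₍49₎ = 2.846.
Basic interval reflects these around x̄ₜ:
  lower = 2 × 2.377 − 2.846 = 1.908
  upper = 2 × 2.377 − 1.747 = 3.007

(1.908, 3.007)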